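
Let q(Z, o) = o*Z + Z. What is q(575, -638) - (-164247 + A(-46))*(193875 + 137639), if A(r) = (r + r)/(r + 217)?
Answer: 9310948639081/171 ≈ 5.4450e+10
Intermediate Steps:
A(r) = 2*r/(217 + r) (A(r) = (2*r)/(217 + r) = 2*r/(217 + r))
q(Z, o) = Z + Z*o (q(Z, o) = Z*o + Z = Z + Z*o)
q(575, -638) - (-164247 + A(-46))*(193875 + 137639) = 575*(1 - 638) - (-164247 + 2*(-46)/(217 - 46))*(193875 + 137639) = 575*(-637) - (-164247 + 2*(-46)/171)*331514 = -366275 - (-164247 + 2*(-46)*(1/171))*331514 = -366275 - (-164247 - 92/171)*331514 = -366275 - (-28086329)*331514/171 = -366275 - 1*(-9311011272106/171) = -366275 + 9311011272106/171 = 9310948639081/171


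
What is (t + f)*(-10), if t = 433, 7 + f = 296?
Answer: -7220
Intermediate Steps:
f = 289 (f = -7 + 296 = 289)
(t + f)*(-10) = (433 + 289)*(-10) = 722*(-10) = -7220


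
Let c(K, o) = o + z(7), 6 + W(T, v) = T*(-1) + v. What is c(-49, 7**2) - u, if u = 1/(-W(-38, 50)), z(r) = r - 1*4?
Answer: 4265/82 ≈ 52.012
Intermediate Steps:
z(r) = -4 + r (z(r) = r - 4 = -4 + r)
W(T, v) = -6 + v - T (W(T, v) = -6 + (T*(-1) + v) = -6 + (-T + v) = -6 + (v - T) = -6 + v - T)
c(K, o) = 3 + o (c(K, o) = o + (-4 + 7) = o + 3 = 3 + o)
u = -1/82 (u = 1/(-(-6 + 50 - 1*(-38))) = 1/(-(-6 + 50 + 38)) = 1/(-1*82) = 1/(-82) = -1/82 ≈ -0.012195)
c(-49, 7**2) - u = (3 + 7**2) - 1*(-1/82) = (3 + 49) + 1/82 = 52 + 1/82 = 4265/82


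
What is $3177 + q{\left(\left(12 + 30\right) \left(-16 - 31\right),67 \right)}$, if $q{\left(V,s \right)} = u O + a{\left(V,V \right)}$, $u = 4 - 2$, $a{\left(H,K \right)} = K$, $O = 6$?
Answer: $1215$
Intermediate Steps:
$u = 2$ ($u = 4 - 2 = 2$)
$q{\left(V,s \right)} = 12 + V$ ($q{\left(V,s \right)} = 2 \cdot 6 + V = 12 + V$)
$3177 + q{\left(\left(12 + 30\right) \left(-16 - 31\right),67 \right)} = 3177 + \left(12 + \left(12 + 30\right) \left(-16 - 31\right)\right) = 3177 + \left(12 + 42 \left(-47\right)\right) = 3177 + \left(12 - 1974\right) = 3177 - 1962 = 1215$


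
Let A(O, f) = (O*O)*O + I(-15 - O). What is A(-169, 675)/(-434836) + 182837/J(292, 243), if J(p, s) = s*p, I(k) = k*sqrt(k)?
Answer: 26374698071/1928388951 - 77*sqrt(154)/217418 ≈ 13.673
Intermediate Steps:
I(k) = k**(3/2)
A(O, f) = O**3 + (-15 - O)**(3/2) (A(O, f) = (O*O)*O + (-15 - O)**(3/2) = O**2*O + (-15 - O)**(3/2) = O**3 + (-15 - O)**(3/2))
J(p, s) = p*s
A(-169, 675)/(-434836) + 182837/J(292, 243) = ((-169)**3 + (-15 - 1*(-169))**(3/2))/(-434836) + 182837/((292*243)) = (-4826809 + (-15 + 169)**(3/2))*(-1/434836) + 182837/70956 = (-4826809 + 154**(3/2))*(-1/434836) + 182837*(1/70956) = (-4826809 + 154*sqrt(154))*(-1/434836) + 182837/70956 = (4826809/434836 - 77*sqrt(154)/217418) + 182837/70956 = 26374698071/1928388951 - 77*sqrt(154)/217418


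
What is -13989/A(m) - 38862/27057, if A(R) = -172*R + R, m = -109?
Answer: -122538799/56035047 ≈ -2.1868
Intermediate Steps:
A(R) = -171*R
-13989/A(m) - 38862/27057 = -13989/((-171*(-109))) - 38862/27057 = -13989/18639 - 38862*1/27057 = -13989*1/18639 - 12954/9019 = -4663/6213 - 12954/9019 = -122538799/56035047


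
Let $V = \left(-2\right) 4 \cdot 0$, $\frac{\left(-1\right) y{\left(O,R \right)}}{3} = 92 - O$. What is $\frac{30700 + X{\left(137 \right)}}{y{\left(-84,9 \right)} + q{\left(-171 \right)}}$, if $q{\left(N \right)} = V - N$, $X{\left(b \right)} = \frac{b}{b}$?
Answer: $- \frac{30701}{357} \approx -85.997$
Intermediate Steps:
$y{\left(O,R \right)} = -276 + 3 O$ ($y{\left(O,R \right)} = - 3 \left(92 - O\right) = -276 + 3 O$)
$V = 0$ ($V = \left(-8\right) 0 = 0$)
$X{\left(b \right)} = 1$
$q{\left(N \right)} = - N$ ($q{\left(N \right)} = 0 - N = - N$)
$\frac{30700 + X{\left(137 \right)}}{y{\left(-84,9 \right)} + q{\left(-171 \right)}} = \frac{30700 + 1}{\left(-276 + 3 \left(-84\right)\right) - -171} = \frac{30701}{\left(-276 - 252\right) + 171} = \frac{30701}{-528 + 171} = \frac{30701}{-357} = 30701 \left(- \frac{1}{357}\right) = - \frac{30701}{357}$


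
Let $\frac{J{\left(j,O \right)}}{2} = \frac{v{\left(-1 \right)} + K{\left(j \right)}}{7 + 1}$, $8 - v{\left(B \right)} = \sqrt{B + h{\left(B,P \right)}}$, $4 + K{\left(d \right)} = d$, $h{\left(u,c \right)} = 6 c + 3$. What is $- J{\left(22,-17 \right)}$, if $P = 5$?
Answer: $- \frac{13}{2} + \sqrt{2} \approx -5.0858$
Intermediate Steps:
$h{\left(u,c \right)} = 3 + 6 c$
$K{\left(d \right)} = -4 + d$
$v{\left(B \right)} = 8 - \sqrt{33 + B}$ ($v{\left(B \right)} = 8 - \sqrt{B + \left(3 + 6 \cdot 5\right)} = 8 - \sqrt{B + \left(3 + 30\right)} = 8 - \sqrt{B + 33} = 8 - \sqrt{33 + B}$)
$J{\left(j,O \right)} = 1 - \sqrt{2} + \frac{j}{4}$ ($J{\left(j,O \right)} = 2 \frac{\left(8 - \sqrt{33 - 1}\right) + \left(-4 + j\right)}{7 + 1} = 2 \frac{\left(8 - \sqrt{32}\right) + \left(-4 + j\right)}{8} = 2 \left(\left(8 - 4 \sqrt{2}\right) + \left(-4 + j\right)\right) \frac{1}{8} = 2 \left(4 + j - 4 \sqrt{2}\right) \frac{1}{8} = 2 \left(\frac{1}{2} - \frac{\sqrt{2}}{2} + \frac{j}{8}\right) = 1 - \sqrt{2} + \frac{j}{4}$)
$- J{\left(22,-17 \right)} = - (1 - \sqrt{2} + \frac{1}{4} \cdot 22) = - (1 - \sqrt{2} + \frac{11}{2}) = - (\frac{13}{2} - \sqrt{2}) = - \frac{13}{2} + \sqrt{2}$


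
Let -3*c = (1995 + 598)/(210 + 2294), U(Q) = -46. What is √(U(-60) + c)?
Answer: 49*I*√272310/3756 ≈ 6.8077*I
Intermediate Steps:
c = -2593/7512 (c = -(1995 + 598)/(3*(210 + 2294)) = -2593/(3*2504) = -⅓*2593/2504 = -2593/7512 ≈ -0.34518)
√(U(-60) + c) = √(-46 - 2593/7512) = √(-348145/7512) = 49*I*√272310/3756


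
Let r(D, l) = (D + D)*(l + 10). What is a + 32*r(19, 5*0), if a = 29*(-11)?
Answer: 11841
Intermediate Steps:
r(D, l) = 2*D*(10 + l) (r(D, l) = (2*D)*(10 + l) = 2*D*(10 + l))
a = -319
a + 32*r(19, 5*0) = -319 + 32*(2*19*(10 + 5*0)) = -319 + 32*(2*19*(10 + 0)) = -319 + 32*(2*19*10) = -319 + 32*380 = -319 + 12160 = 11841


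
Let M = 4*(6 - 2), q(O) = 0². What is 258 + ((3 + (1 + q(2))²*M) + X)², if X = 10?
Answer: 1099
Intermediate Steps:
q(O) = 0
M = 16 (M = 4*4 = 16)
258 + ((3 + (1 + q(2))²*M) + X)² = 258 + ((3 + (1 + 0)²*16) + 10)² = 258 + ((3 + 1²*16) + 10)² = 258 + ((3 + 1*16) + 10)² = 258 + ((3 + 16) + 10)² = 258 + (19 + 10)² = 258 + 29² = 258 + 841 = 1099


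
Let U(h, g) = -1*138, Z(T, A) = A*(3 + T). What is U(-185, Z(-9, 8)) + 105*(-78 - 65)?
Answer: -15153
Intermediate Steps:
U(h, g) = -138
U(-185, Z(-9, 8)) + 105*(-78 - 65) = -138 + 105*(-78 - 65) = -138 + 105*(-143) = -138 - 15015 = -15153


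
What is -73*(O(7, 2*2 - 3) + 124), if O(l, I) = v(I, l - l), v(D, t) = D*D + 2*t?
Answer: -9125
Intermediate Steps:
v(D, t) = D² + 2*t
O(l, I) = I² (O(l, I) = I² + 2*(l - l) = I² + 2*0 = I² + 0 = I²)
-73*(O(7, 2*2 - 3) + 124) = -73*((2*2 - 3)² + 124) = -73*((4 - 3)² + 124) = -73*(1² + 124) = -73*(1 + 124) = -73*125 = -9125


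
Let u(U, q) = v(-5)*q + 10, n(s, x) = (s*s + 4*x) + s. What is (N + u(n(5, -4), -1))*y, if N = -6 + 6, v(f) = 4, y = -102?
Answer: -612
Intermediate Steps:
n(s, x) = s + s**2 + 4*x (n(s, x) = (s**2 + 4*x) + s = s + s**2 + 4*x)
u(U, q) = 10 + 4*q (u(U, q) = 4*q + 10 = 10 + 4*q)
N = 0
(N + u(n(5, -4), -1))*y = (0 + (10 + 4*(-1)))*(-102) = (0 + (10 - 4))*(-102) = (0 + 6)*(-102) = 6*(-102) = -612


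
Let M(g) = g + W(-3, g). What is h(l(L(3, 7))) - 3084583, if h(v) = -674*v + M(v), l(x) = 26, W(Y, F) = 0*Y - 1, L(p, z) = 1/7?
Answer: -3102082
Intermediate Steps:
L(p, z) = ⅐ (L(p, z) = 1*(⅐) = ⅐)
W(Y, F) = -1 (W(Y, F) = 0 - 1 = -1)
M(g) = -1 + g (M(g) = g - 1 = -1 + g)
h(v) = -1 - 673*v (h(v) = -674*v + (-1 + v) = -1 - 673*v)
h(l(L(3, 7))) - 3084583 = (-1 - 673*26) - 3084583 = (-1 - 17498) - 3084583 = -17499 - 3084583 = -3102082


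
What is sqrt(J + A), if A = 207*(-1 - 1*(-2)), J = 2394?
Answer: 51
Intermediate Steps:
A = 207 (A = 207*(-1 + 2) = 207*1 = 207)
sqrt(J + A) = sqrt(2394 + 207) = sqrt(2601) = 51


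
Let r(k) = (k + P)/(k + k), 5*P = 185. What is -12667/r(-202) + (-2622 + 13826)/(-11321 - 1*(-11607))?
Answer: -66443054/2145 ≈ -30976.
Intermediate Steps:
P = 37 (P = (⅕)*185 = 37)
r(k) = (37 + k)/(2*k) (r(k) = (k + 37)/(k + k) = (37 + k)/((2*k)) = (37 + k)*(1/(2*k)) = (37 + k)/(2*k))
-12667/r(-202) + (-2622 + 13826)/(-11321 - 1*(-11607)) = -12667*(-404/(37 - 202)) + (-2622 + 13826)/(-11321 - 1*(-11607)) = -12667/((½)*(-1/202)*(-165)) + 11204/(-11321 + 11607) = -12667/165/404 + 11204/286 = -12667*404/165 + 11204*(1/286) = -5117468/165 + 5602/143 = -66443054/2145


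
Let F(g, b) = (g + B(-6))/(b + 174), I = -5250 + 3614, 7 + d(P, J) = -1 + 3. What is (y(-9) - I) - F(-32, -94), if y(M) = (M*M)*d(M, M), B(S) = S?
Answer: 49259/40 ≈ 1231.5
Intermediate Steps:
d(P, J) = -5 (d(P, J) = -7 + (-1 + 3) = -7 + 2 = -5)
I = -1636
F(g, b) = (-6 + g)/(174 + b) (F(g, b) = (g - 6)/(b + 174) = (-6 + g)/(174 + b))
y(M) = -5*M² (y(M) = (M*M)*(-5) = M²*(-5) = -5*M²)
(y(-9) - I) - F(-32, -94) = (-5*(-9)² - 1*(-1636)) - (-6 - 32)/(174 - 94) = (-5*81 + 1636) - (-38)/80 = (-405 + 1636) - (-38)/80 = 1231 - 1*(-19/40) = 1231 + 19/40 = 49259/40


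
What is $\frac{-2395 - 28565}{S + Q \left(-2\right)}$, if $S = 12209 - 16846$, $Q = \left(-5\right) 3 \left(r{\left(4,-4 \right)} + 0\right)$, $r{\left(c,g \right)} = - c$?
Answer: $\frac{30960}{4757} \approx 6.5083$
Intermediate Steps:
$Q = 60$ ($Q = \left(-5\right) 3 \left(\left(-1\right) 4 + 0\right) = - 15 \left(-4 + 0\right) = \left(-15\right) \left(-4\right) = 60$)
$S = -4637$ ($S = 12209 - 16846 = -4637$)
$\frac{-2395 - 28565}{S + Q \left(-2\right)} = \frac{-2395 - 28565}{-4637 + 60 \left(-2\right)} = - \frac{30960}{-4637 - 120} = - \frac{30960}{-4757} = \left(-30960\right) \left(- \frac{1}{4757}\right) = \frac{30960}{4757}$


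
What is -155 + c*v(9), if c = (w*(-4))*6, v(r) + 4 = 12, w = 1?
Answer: -347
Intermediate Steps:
v(r) = 8 (v(r) = -4 + 12 = 8)
c = -24 (c = (1*(-4))*6 = -4*6 = -24)
-155 + c*v(9) = -155 - 24*8 = -155 - 192 = -347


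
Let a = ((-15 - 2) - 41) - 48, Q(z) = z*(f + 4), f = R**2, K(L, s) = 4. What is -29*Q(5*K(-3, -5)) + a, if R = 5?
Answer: -16926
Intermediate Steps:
f = 25 (f = 5**2 = 25)
Q(z) = 29*z (Q(z) = z*(25 + 4) = z*29 = 29*z)
a = -106 (a = (-17 - 41) - 48 = -58 - 48 = -106)
-29*Q(5*K(-3, -5)) + a = -841*5*4 - 106 = -841*20 - 106 = -29*580 - 106 = -16820 - 106 = -16926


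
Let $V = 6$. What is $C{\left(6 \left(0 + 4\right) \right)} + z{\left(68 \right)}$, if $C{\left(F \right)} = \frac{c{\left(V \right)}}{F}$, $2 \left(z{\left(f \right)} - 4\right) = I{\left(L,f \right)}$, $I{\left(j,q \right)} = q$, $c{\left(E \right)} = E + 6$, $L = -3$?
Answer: $\frac{77}{2} \approx 38.5$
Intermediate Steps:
$c{\left(E \right)} = 6 + E$
$z{\left(f \right)} = 4 + \frac{f}{2}$
$C{\left(F \right)} = \frac{12}{F}$ ($C{\left(F \right)} = \frac{6 + 6}{F} = \frac{12}{F}$)
$C{\left(6 \left(0 + 4\right) \right)} + z{\left(68 \right)} = \frac{12}{6 \left(0 + 4\right)} + \left(4 + \frac{1}{2} \cdot 68\right) = \frac{12}{6 \cdot 4} + \left(4 + 34\right) = \frac{12}{24} + 38 = 12 \cdot \frac{1}{24} + 38 = \frac{1}{2} + 38 = \frac{77}{2}$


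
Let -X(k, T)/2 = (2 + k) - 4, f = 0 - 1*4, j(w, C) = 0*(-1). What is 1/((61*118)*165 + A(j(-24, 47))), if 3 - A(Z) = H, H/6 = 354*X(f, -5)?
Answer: 1/1162185 ≈ 8.6045e-7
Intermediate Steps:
j(w, C) = 0
f = -4 (f = 0 - 4 = -4)
X(k, T) = 4 - 2*k (X(k, T) = -2*((2 + k) - 4) = -2*(-2 + k) = 4 - 2*k)
H = 25488 (H = 6*(354*(4 - 2*(-4))) = 6*(354*(4 + 8)) = 6*(354*12) = 6*4248 = 25488)
A(Z) = -25485 (A(Z) = 3 - 1*25488 = 3 - 25488 = -25485)
1/((61*118)*165 + A(j(-24, 47))) = 1/((61*118)*165 - 25485) = 1/(7198*165 - 25485) = 1/(1187670 - 25485) = 1/1162185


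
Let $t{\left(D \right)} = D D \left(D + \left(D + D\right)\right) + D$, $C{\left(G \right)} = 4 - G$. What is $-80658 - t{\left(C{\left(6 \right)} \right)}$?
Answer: $-80632$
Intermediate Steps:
$t{\left(D \right)} = D + 3 D^{3}$ ($t{\left(D \right)} = D D \left(D + 2 D\right) + D = D D 3 D + D = D 3 D^{2} + D = 3 D^{3} + D = D + 3 D^{3}$)
$-80658 - t{\left(C{\left(6 \right)} \right)} = -80658 - \left(\left(4 - 6\right) + 3 \left(4 - 6\right)^{3}\right) = -80658 - \left(-2 + 3 \left(-2\right)^{3}\right) = -80658 - \left(-2 + 3 \left(-8\right)\right) = -80658 - \left(-2 - 24\right) = -80658 - -26 = -80658 + 26 = -80632$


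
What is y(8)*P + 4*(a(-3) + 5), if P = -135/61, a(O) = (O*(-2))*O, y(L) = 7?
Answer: -4117/61 ≈ -67.492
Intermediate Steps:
a(O) = -2*O² (a(O) = (-2*O)*O = -2*O²)
P = -135/61 (P = -135*1/61 = -135/61 ≈ -2.2131)
y(8)*P + 4*(a(-3) + 5) = 7*(-135/61) + 4*(-2*(-3)² + 5) = -945/61 + 4*(-2*9 + 5) = -945/61 + 4*(-18 + 5) = -945/61 + 4*(-13) = -945/61 - 52 = -4117/61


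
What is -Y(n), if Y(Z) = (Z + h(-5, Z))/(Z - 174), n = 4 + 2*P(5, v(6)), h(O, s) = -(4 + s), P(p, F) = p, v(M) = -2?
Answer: -1/40 ≈ -0.025000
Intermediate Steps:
h(O, s) = -4 - s
n = 14 (n = 4 + 2*5 = 4 + 10 = 14)
Y(Z) = -4/(-174 + Z) (Y(Z) = (Z + (-4 - Z))/(Z - 174) = -4/(-174 + Z))
-Y(n) = -(-4)/(-174 + 14) = -(-4)/(-160) = -(-4)*(-1)/160 = -1*1/40 = -1/40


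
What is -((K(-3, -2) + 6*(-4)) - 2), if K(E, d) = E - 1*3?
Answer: 32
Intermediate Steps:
K(E, d) = -3 + E (K(E, d) = E - 3 = -3 + E)
-((K(-3, -2) + 6*(-4)) - 2) = -(((-3 - 3) + 6*(-4)) - 2) = -((-6 - 24) - 2) = -(-30 - 2) = -1*(-32) = 32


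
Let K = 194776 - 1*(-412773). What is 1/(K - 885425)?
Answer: -1/277876 ≈ -3.5987e-6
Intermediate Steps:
K = 607549 (K = 194776 + 412773 = 607549)
1/(K - 885425) = 1/(607549 - 885425) = 1/(-277876) = -1/277876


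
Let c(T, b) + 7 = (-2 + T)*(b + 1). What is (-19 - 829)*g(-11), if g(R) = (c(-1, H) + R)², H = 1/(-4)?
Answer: -347733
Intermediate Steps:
H = -¼ ≈ -0.25000
c(T, b) = -7 + (1 + b)*(-2 + T) (c(T, b) = -7 + (-2 + T)*(b + 1) = -7 + (-2 + T)*(1 + b) = -7 + (1 + b)*(-2 + T))
g(R) = (-37/4 + R)² (g(R) = ((-9 - 1 - 2*(-¼) - 1*(-¼)) + R)² = ((-9 - 1 + ½ + ¼) + R)² = (-37/4 + R)²)
(-19 - 829)*g(-11) = (-19 - 829)*((-37 + 4*(-11))²/16) = -53*(-37 - 44)² = -53*(-81)² = -53*6561 = -848*6561/16 = -347733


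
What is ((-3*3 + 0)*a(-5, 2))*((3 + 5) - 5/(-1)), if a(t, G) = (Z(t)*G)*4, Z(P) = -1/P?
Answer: -936/5 ≈ -187.20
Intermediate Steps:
a(t, G) = -4*G/t (a(t, G) = ((-1/t)*G)*4 = -G/t*4 = -4*G/t)
((-3*3 + 0)*a(-5, 2))*((3 + 5) - 5/(-1)) = ((-3*3 + 0)*(-4*2/(-5)))*((3 + 5) - 5/(-1)) = ((-9 + 0)*(-4*2*(-⅕)))*(8 - 5*(-1)) = (-9*8/5)*(8 + 5) = -72/5*13 = -936/5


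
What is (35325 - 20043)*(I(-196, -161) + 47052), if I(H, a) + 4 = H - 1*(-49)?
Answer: 716741082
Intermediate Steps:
I(H, a) = 45 + H (I(H, a) = -4 + (H - 1*(-49)) = -4 + (H + 49) = -4 + (49 + H) = 45 + H)
(35325 - 20043)*(I(-196, -161) + 47052) = (35325 - 20043)*((45 - 196) + 47052) = 15282*(-151 + 47052) = 15282*46901 = 716741082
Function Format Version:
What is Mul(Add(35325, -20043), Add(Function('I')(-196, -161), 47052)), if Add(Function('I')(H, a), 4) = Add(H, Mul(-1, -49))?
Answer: 716741082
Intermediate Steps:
Function('I')(H, a) = Add(45, H) (Function('I')(H, a) = Add(-4, Add(H, Mul(-1, -49))) = Add(-4, Add(H, 49)) = Add(-4, Add(49, H)) = Add(45, H))
Mul(Add(35325, -20043), Add(Function('I')(-196, -161), 47052)) = Mul(Add(35325, -20043), Add(Add(45, -196), 47052)) = Mul(15282, Add(-151, 47052)) = Mul(15282, 46901) = 716741082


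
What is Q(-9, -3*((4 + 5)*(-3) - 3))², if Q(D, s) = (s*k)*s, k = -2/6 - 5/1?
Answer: 1866240000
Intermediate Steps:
k = -16/3 (k = -2*⅙ - 5*1 = -⅓ - 5 = -16/3 ≈ -5.3333)
Q(D, s) = -16*s²/3 (Q(D, s) = (s*(-16/3))*s = (-16*s/3)*s = -16*s²/3)
Q(-9, -3*((4 + 5)*(-3) - 3))² = (-16*9*((4 + 5)*(-3) - 3)²/3)² = (-16*9*(9*(-3) - 3)²/3)² = (-16*9*(-27 - 3)²/3)² = (-16*(-3*(-30))²/3)² = (-16/3*90²)² = (-16/3*8100)² = (-43200)² = 1866240000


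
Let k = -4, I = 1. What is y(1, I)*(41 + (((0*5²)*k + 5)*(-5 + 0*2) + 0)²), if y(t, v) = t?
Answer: 666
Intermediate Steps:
y(1, I)*(41 + (((0*5²)*k + 5)*(-5 + 0*2) + 0)²) = 1*(41 + (((0*5²)*(-4) + 5)*(-5 + 0*2) + 0)²) = 1*(41 + (((0*25)*(-4) + 5)*(-5 + 0) + 0)²) = 1*(41 + ((0*(-4) + 5)*(-5) + 0)²) = 1*(41 + ((0 + 5)*(-5) + 0)²) = 1*(41 + (5*(-5) + 0)²) = 1*(41 + (-25 + 0)²) = 1*(41 + (-25)²) = 1*(41 + 625) = 1*666 = 666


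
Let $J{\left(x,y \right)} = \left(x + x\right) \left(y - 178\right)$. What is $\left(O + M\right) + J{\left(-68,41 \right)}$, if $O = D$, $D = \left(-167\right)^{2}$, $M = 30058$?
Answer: $76579$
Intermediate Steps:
$D = 27889$
$O = 27889$
$J{\left(x,y \right)} = 2 x \left(-178 + y\right)$
$\left(O + M\right) + J{\left(-68,41 \right)} = \left(27889 + 30058\right) + 2 \left(-68\right) \left(-178 + 41\right) = 57947 + 2 \left(-68\right) \left(-137\right) = 57947 + 18632 = 76579$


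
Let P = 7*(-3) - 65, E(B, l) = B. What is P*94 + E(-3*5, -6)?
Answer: -8099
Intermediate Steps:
P = -86 (P = -21 - 65 = -86)
P*94 + E(-3*5, -6) = -86*94 - 3*5 = -8084 - 15 = -8099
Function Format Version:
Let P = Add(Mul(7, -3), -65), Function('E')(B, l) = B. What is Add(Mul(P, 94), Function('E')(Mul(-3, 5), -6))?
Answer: -8099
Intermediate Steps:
P = -86 (P = Add(-21, -65) = -86)
Add(Mul(P, 94), Function('E')(Mul(-3, 5), -6)) = Add(Mul(-86, 94), Mul(-3, 5)) = Add(-8084, -15) = -8099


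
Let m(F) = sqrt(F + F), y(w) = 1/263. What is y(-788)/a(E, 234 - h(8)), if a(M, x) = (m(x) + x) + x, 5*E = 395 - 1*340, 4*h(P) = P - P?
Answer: 1/122821 - sqrt(13)/9580038 ≈ 7.7656e-6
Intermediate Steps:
h(P) = 0 (h(P) = (P - P)/4 = (1/4)*0 = 0)
y(w) = 1/263
m(F) = sqrt(2)*sqrt(F) (m(F) = sqrt(2*F) = sqrt(2)*sqrt(F))
E = 11 (E = (395 - 1*340)/5 = (395 - 340)/5 = (1/5)*55 = 11)
a(M, x) = 2*x + sqrt(2)*sqrt(x) (a(M, x) = (sqrt(2)*sqrt(x) + x) + x = (x + sqrt(2)*sqrt(x)) + x = 2*x + sqrt(2)*sqrt(x))
y(-788)/a(E, 234 - h(8)) = 1/(263*(2*(234 - 1*0) + sqrt(2)*sqrt(234 - 1*0))) = 1/(263*(2*(234 + 0) + sqrt(2)*sqrt(234 + 0))) = 1/(263*(2*234 + sqrt(2)*sqrt(234))) = 1/(263*(468 + sqrt(2)*(3*sqrt(26)))) = 1/(263*(468 + 6*sqrt(13)))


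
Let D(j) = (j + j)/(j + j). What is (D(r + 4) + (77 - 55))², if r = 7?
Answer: 529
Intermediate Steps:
D(j) = 1 (D(j) = (2*j)/((2*j)) = (2*j)*(1/(2*j)) = 1)
(D(r + 4) + (77 - 55))² = (1 + (77 - 55))² = (1 + 22)² = 23² = 529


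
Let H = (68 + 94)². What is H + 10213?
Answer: 36457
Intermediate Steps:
H = 26244 (H = 162² = 26244)
H + 10213 = 26244 + 10213 = 36457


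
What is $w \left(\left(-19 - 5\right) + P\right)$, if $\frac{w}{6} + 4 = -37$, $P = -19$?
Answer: $10578$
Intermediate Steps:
$w = -246$ ($w = -24 + 6 \left(-37\right) = -24 - 222 = -246$)
$w \left(\left(-19 - 5\right) + P\right) = - 246 \left(\left(-19 - 5\right) - 19\right) = - 246 \left(-24 - 19\right) = \left(-246\right) \left(-43\right) = 10578$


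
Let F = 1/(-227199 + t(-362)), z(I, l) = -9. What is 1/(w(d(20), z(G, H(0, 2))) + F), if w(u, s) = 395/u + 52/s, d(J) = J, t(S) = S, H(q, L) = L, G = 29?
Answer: 8192196/114463147 ≈ 0.071571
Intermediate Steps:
w(u, s) = 52/s + 395/u
F = -1/227561 (F = 1/(-227199 - 362) = 1/(-227561) = -1/227561 ≈ -4.3944e-6)
1/(w(d(20), z(G, H(0, 2))) + F) = 1/((52/(-9) + 395/20) - 1/227561) = 1/((52*(-⅑) + 395*(1/20)) - 1/227561) = 1/((-52/9 + 79/4) - 1/227561) = 1/(503/36 - 1/227561) = 1/(114463147/8192196) = 8192196/114463147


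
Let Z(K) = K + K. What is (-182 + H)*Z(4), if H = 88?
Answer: -752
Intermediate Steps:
Z(K) = 2*K
(-182 + H)*Z(4) = (-182 + 88)*(2*4) = -94*8 = -752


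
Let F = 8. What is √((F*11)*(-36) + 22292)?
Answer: 2*√4781 ≈ 138.29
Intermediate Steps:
√((F*11)*(-36) + 22292) = √((8*11)*(-36) + 22292) = √(88*(-36) + 22292) = √(-3168 + 22292) = √19124 = 2*√4781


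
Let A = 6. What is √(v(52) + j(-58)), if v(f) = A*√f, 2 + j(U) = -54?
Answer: 2*√(-14 + 3*√13) ≈ 3.5684*I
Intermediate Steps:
j(U) = -56 (j(U) = -2 - 54 = -56)
v(f) = 6*√f
√(v(52) + j(-58)) = √(6*√52 - 56) = √(6*(2*√13) - 56) = √(12*√13 - 56) = √(-56 + 12*√13)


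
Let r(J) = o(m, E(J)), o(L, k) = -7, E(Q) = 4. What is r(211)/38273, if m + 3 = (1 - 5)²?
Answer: -7/38273 ≈ -0.00018290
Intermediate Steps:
m = 13 (m = -3 + (1 - 5)² = -3 + (-4)² = -3 + 16 = 13)
r(J) = -7
r(211)/38273 = -7/38273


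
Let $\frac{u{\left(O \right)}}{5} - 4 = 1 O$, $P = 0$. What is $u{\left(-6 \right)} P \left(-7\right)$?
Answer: $0$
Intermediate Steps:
$u{\left(O \right)} = 20 + 5 O$ ($u{\left(O \right)} = 20 + 5 \cdot 1 O = 20 + 5 O$)
$u{\left(-6 \right)} P \left(-7\right) = \left(20 + 5 \left(-6\right)\right) 0 \left(-7\right) = \left(20 - 30\right) 0 \left(-7\right) = \left(-10\right) 0 \left(-7\right) = 0 \left(-7\right) = 0$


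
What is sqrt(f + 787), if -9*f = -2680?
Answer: sqrt(9763)/3 ≈ 32.936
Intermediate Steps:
f = 2680/9 (f = -1/9*(-2680) = 2680/9 ≈ 297.78)
sqrt(f + 787) = sqrt(2680/9 + 787) = sqrt(9763/9) = sqrt(9763)/3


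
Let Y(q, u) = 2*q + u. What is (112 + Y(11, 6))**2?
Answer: 19600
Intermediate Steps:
Y(q, u) = u + 2*q
(112 + Y(11, 6))**2 = (112 + (6 + 2*11))**2 = (112 + (6 + 22))**2 = (112 + 28)**2 = 140**2 = 19600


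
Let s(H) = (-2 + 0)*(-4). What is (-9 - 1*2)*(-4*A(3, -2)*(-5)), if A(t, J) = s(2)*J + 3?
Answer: 2860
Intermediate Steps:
s(H) = 8 (s(H) = -2*(-4) = 8)
A(t, J) = 3 + 8*J (A(t, J) = 8*J + 3 = 3 + 8*J)
(-9 - 1*2)*(-4*A(3, -2)*(-5)) = (-9 - 1*2)*(-4*(3 + 8*(-2))*(-5)) = (-9 - 2)*(-4*(3 - 16)*(-5)) = -11*(-4*(-13))*(-5) = -572*(-5) = -11*(-260) = 2860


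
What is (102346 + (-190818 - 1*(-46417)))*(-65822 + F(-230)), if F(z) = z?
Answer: 2777816860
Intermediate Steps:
(102346 + (-190818 - 1*(-46417)))*(-65822 + F(-230)) = (102346 + (-190818 - 1*(-46417)))*(-65822 - 230) = (102346 + (-190818 + 46417))*(-66052) = (102346 - 144401)*(-66052) = -42055*(-66052) = 2777816860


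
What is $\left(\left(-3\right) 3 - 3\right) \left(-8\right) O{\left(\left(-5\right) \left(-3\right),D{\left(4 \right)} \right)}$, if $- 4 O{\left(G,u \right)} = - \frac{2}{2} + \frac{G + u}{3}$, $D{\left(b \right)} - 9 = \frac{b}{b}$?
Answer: $-176$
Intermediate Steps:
$D{\left(b \right)} = 10$ ($D{\left(b \right)} = 9 + \frac{b}{b} = 9 + 1 = 10$)
$O{\left(G,u \right)} = \frac{1}{4} - \frac{G}{12} - \frac{u}{12}$ ($O{\left(G,u \right)} = - \frac{- \frac{2}{2} + \frac{G + u}{3}}{4} = - \frac{\left(-2\right) \frac{1}{2} + \left(G + u\right) \frac{1}{3}}{4} = - \frac{-1 + \left(\frac{G}{3} + \frac{u}{3}\right)}{4} = - \frac{-1 + \frac{G}{3} + \frac{u}{3}}{4} = \frac{1}{4} - \frac{G}{12} - \frac{u}{12}$)
$\left(\left(-3\right) 3 - 3\right) \left(-8\right) O{\left(\left(-5\right) \left(-3\right),D{\left(4 \right)} \right)} = \left(\left(-3\right) 3 - 3\right) \left(-8\right) \left(\frac{1}{4} - \frac{\left(-5\right) \left(-3\right)}{12} - \frac{5}{6}\right) = \left(-9 - 3\right) \left(-8\right) \left(\frac{1}{4} - \frac{5}{4} - \frac{5}{6}\right) = \left(-12\right) \left(-8\right) \left(\frac{1}{4} - \frac{5}{4} - \frac{5}{6}\right) = 96 \left(- \frac{11}{6}\right) = -176$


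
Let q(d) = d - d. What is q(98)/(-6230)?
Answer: 0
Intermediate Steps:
q(d) = 0
q(98)/(-6230) = 0/(-6230) = 0*(-1/6230) = 0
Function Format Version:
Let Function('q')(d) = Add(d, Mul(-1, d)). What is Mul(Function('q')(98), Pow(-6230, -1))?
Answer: 0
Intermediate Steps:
Function('q')(d) = 0
Mul(Function('q')(98), Pow(-6230, -1)) = Mul(0, Pow(-6230, -1)) = Mul(0, Rational(-1, 6230)) = 0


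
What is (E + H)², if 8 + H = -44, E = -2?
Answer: 2916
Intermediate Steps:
H = -52 (H = -8 - 44 = -52)
(E + H)² = (-2 - 52)² = (-54)² = 2916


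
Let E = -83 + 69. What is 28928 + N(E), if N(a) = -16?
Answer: 28912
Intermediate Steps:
E = -14
28928 + N(E) = 28928 - 16 = 28912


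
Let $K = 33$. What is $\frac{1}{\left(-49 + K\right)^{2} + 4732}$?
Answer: $\frac{1}{4988} \approx 0.00020048$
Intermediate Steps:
$\frac{1}{\left(-49 + K\right)^{2} + 4732} = \frac{1}{\left(-49 + 33\right)^{2} + 4732} = \frac{1}{\left(-16\right)^{2} + 4732} = \frac{1}{256 + 4732} = \frac{1}{4988}$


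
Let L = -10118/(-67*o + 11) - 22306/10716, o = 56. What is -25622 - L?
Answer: -9010297891/351654 ≈ -25623.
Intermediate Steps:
L = 219103/351654 (L = -10118/(-67*56 + 11) - 22306/10716 = -10118/(-3752 + 11) - 22306*1/10716 = -10118/(-3741) - 587/282 = -10118*(-1/3741) - 587/282 = 10118/3741 - 587/282 = 219103/351654 ≈ 0.62306)
-25622 - L = -25622 - 1*219103/351654 = -25622 - 219103/351654 = -9010297891/351654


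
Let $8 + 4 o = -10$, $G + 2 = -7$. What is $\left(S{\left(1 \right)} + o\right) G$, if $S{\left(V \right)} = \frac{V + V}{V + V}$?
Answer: $\frac{63}{2} \approx 31.5$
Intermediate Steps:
$G = -9$ ($G = -2 - 7 = -9$)
$S{\left(V \right)} = 1$ ($S{\left(V \right)} = \frac{2 V}{2 V} = 2 V \frac{1}{2 V} = 1$)
$o = - \frac{9}{2}$ ($o = -2 + \frac{1}{4} \left(-10\right) = -2 - \frac{5}{2} = - \frac{9}{2} \approx -4.5$)
$\left(S{\left(1 \right)} + o\right) G = \left(1 - \frac{9}{2}\right) \left(-9\right) = \left(- \frac{7}{2}\right) \left(-9\right) = \frac{63}{2}$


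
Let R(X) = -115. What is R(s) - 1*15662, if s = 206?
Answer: -15777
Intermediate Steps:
R(s) - 1*15662 = -115 - 1*15662 = -115 - 15662 = -15777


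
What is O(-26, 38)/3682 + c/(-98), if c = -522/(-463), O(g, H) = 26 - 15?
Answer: -101635/11933362 ≈ -0.0085169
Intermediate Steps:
O(g, H) = 11
c = 522/463 (c = -522*(-1/463) = 522/463 ≈ 1.1274)
O(-26, 38)/3682 + c/(-98) = 11/3682 + (522/463)/(-98) = 11*(1/3682) + (522/463)*(-1/98) = 11/3682 - 261/22687 = -101635/11933362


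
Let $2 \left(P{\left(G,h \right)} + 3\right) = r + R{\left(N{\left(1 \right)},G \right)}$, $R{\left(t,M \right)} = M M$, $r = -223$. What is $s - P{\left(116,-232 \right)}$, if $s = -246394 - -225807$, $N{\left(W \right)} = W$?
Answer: $- \frac{54401}{2} \approx -27201.0$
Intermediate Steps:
$R{\left(t,M \right)} = M^{2}$
$s = -20587$ ($s = -246394 + 225807 = -20587$)
$P{\left(G,h \right)} = - \frac{229}{2} + \frac{G^{2}}{2}$ ($P{\left(G,h \right)} = -3 + \frac{-223 + G^{2}}{2} = -3 + \left(- \frac{223}{2} + \frac{G^{2}}{2}\right) = - \frac{229}{2} + \frac{G^{2}}{2}$)
$s - P{\left(116,-232 \right)} = -20587 - \left(- \frac{229}{2} + \frac{116^{2}}{2}\right) = -20587 - \left(- \frac{229}{2} + \frac{1}{2} \cdot 13456\right) = -20587 - \left(- \frac{229}{2} + 6728\right) = -20587 - \frac{13227}{2} = - \frac{54401}{2}$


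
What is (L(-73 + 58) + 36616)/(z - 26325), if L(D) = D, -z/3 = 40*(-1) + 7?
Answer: -36601/26226 ≈ -1.3956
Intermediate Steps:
z = 99 (z = -3*(40*(-1) + 7) = -3*(-40 + 7) = -3*(-33) = 99)
(L(-73 + 58) + 36616)/(z - 26325) = ((-73 + 58) + 36616)/(99 - 26325) = (-15 + 36616)/(-26226) = 36601*(-1/26226) = -36601/26226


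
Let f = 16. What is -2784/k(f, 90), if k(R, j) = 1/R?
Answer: -44544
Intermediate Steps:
-2784/k(f, 90) = -2784/(1/16) = -2784/1/16 = -2784*16 = -44544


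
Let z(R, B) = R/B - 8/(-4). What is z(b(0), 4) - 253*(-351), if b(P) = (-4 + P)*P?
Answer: 88805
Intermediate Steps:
b(P) = P*(-4 + P)
z(R, B) = 2 + R/B (z(R, B) = R/B - 8*(-¼) = R/B + 2 = 2 + R/B)
z(b(0), 4) - 253*(-351) = (2 + (0*(-4 + 0))/4) - 253*(-351) = (2 + (0*(-4))*(¼)) + 88803 = (2 + 0*(¼)) + 88803 = (2 + 0) + 88803 = 2 + 88803 = 88805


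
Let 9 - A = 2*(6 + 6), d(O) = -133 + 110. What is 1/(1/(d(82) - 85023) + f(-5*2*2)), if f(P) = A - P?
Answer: 85046/425229 ≈ 0.20000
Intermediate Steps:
d(O) = -23
A = -15 (A = 9 - 2*(6 + 6) = 9 - 2*12 = 9 - 1*24 = 9 - 24 = -15)
f(P) = -15 - P
1/(1/(d(82) - 85023) + f(-5*2*2)) = 1/(1/(-23 - 85023) + (-15 - (-5*2)*2)) = 1/(1/(-85046) + (-15 - (-10)*2)) = 1/(-1/85046 + (-15 - 1*(-20))) = 1/(-1/85046 + (-15 + 20)) = 1/(-1/85046 + 5) = 1/(425229/85046) = 85046/425229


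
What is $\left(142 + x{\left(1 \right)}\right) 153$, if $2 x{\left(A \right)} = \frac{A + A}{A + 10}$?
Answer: $\frac{239139}{11} \approx 21740.0$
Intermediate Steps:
$x{\left(A \right)} = \frac{A}{10 + A}$ ($x{\left(A \right)} = \frac{\left(A + A\right) \frac{1}{A + 10}}{2} = \frac{2 A \frac{1}{10 + A}}{2} = \frac{A}{10 + A}$)
$\left(142 + x{\left(1 \right)}\right) 153 = \left(142 + 1 \frac{1}{10 + 1}\right) 153 = \left(142 + 1 \cdot \frac{1}{11}\right) 153 = \left(142 + \frac{1}{11}\right) 153 = \frac{1563}{11} \cdot 153 = \frac{239139}{11}$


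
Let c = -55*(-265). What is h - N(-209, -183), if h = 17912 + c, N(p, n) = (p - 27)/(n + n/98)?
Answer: 588543851/18117 ≈ 32486.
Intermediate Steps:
c = 14575
N(p, n) = 98*(-27 + p)/(99*n) (N(p, n) = (-27 + p)/(n + n*(1/98)) = (-27 + p)/(n + n/98) = (-27 + p)/((99*n/98)) = (-27 + p)*(98/(99*n)) = 98*(-27 + p)/(99*n))
h = 32487 (h = 17912 + 14575 = 32487)
h - N(-209, -183) = 32487 - 98*(-27 - 209)/(99*(-183)) = 32487 - 98*(-1)*(-236)/(99*183) = 32487 - 1*23128/18117 = 32487 - 23128/18117 = 588543851/18117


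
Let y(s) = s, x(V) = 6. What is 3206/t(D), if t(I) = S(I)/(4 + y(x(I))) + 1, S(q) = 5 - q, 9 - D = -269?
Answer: -32060/263 ≈ -121.90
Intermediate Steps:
D = 278 (D = 9 - 1*(-269) = 9 + 269 = 278)
t(I) = 3/2 - I/10 (t(I) = (5 - I)/(4 + 6) + 1 = (5 - I)/10 + 1 = (½ - I/10) + 1 = 3/2 - I/10)
3206/t(D) = 3206/(3/2 - ⅒*278) = 3206/(3/2 - 139/5) = 3206/(-263/10) = 3206*(-10/263) = -32060/263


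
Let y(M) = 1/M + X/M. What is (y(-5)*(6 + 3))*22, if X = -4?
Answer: 594/5 ≈ 118.80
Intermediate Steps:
y(M) = -3/M (y(M) = 1/M - 4/M = -3/M)
(y(-5)*(6 + 3))*22 = ((-3/(-5))*(6 + 3))*22 = (-3*(-1/5)*9)*22 = ((3/5)*9)*22 = (27/5)*22 = 594/5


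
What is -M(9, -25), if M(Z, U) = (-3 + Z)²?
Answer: -36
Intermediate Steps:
-M(9, -25) = -(-3 + 9)² = -1*6² = -1*36 = -36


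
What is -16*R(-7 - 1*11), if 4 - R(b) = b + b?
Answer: -640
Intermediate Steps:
R(b) = 4 - 2*b (R(b) = 4 - (b + b) = 4 - 2*b)
-16*R(-7 - 1*11) = -16*(4 - 2*(-7 - 1*11)) = -16*(4 - 2*(-7 - 11)) = -16*(4 - 2*(-18)) = -16*(4 + 36) = -16*40 = -640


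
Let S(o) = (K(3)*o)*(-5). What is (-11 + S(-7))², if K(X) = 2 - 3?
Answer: 2116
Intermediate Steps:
K(X) = -1
S(o) = 5*o (S(o) = -o*(-5) = 5*o)
(-11 + S(-7))² = (-11 + 5*(-7))² = (-11 - 35)² = (-46)² = 2116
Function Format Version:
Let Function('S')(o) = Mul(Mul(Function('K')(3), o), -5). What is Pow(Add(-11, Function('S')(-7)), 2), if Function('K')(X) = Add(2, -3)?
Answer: 2116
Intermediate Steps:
Function('K')(X) = -1
Function('S')(o) = Mul(5, o) (Function('S')(o) = Mul(Mul(-1, o), -5) = Mul(5, o))
Pow(Add(-11, Function('S')(-7)), 2) = Pow(Add(-11, Mul(5, -7)), 2) = Pow(Add(-11, -35), 2) = Pow(-46, 2) = 2116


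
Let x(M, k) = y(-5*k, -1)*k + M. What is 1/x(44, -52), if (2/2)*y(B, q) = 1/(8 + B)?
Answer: 67/2935 ≈ 0.022828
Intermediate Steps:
y(B, q) = 1/(8 + B)
x(M, k) = M + k/(8 - 5*k) (x(M, k) = k/(8 - 5*k) + M = M + k/(8 - 5*k))
1/x(44, -52) = 1/(44 - 1*(-52)/(-8 + 5*(-52))) = 1/(44 - 1*(-52)/(-8 - 260)) = 1/(44 - 1*(-52)/(-268)) = 1/(44 - 1*(-52)*(-1/268)) = 1/(44 - 13/67) = 1/(2935/67) = 67/2935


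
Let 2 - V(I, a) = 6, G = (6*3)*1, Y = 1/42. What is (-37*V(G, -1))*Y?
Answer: 74/21 ≈ 3.5238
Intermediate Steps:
Y = 1/42 ≈ 0.023810
G = 18 (G = 18*1 = 18)
V(I, a) = -4 (V(I, a) = 2 - 1*6 = 2 - 6 = -4)
(-37*V(G, -1))*Y = -37*(-4)*(1/42) = 148*(1/42) = 74/21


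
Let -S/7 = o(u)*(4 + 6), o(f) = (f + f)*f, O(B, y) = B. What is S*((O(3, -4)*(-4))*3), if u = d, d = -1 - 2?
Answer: 45360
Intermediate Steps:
d = -3
u = -3
o(f) = 2*f**2 (o(f) = (2*f)*f = 2*f**2)
S = -1260 (S = -7*2*(-3)**2*(4 + 6) = -7*2*9*10 = -126*10 = -7*180 = -1260)
S*((O(3, -4)*(-4))*3) = -1260*3*(-4)*3 = -(-15120)*3 = -1260*(-36) = 45360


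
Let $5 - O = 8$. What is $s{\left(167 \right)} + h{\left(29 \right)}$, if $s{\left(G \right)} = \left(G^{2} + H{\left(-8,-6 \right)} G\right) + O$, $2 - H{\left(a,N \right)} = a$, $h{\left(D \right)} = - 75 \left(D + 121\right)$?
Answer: $18306$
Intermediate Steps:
$O = -3$ ($O = 5 - 8 = -3$)
$h{\left(D \right)} = -9075 - 75 D$ ($h{\left(D \right)} = - 75 \left(121 + D\right) = -9075 - 75 D$)
$H{\left(a,N \right)} = 2 - a$
$s{\left(G \right)} = -3 + G^{2} + 10 G$ ($s{\left(G \right)} = \left(G^{2} + \left(2 - -8\right) G\right) - 3 = \left(G^{2} + \left(2 + 8\right) G\right) - 3 = \left(G^{2} + 10 G\right) - 3 = -3 + G^{2} + 10 G$)
$s{\left(167 \right)} + h{\left(29 \right)} = \left(-3 + 167^{2} + 10 \cdot 167\right) - 11250 = \left(-3 + 27889 + 1670\right) - 11250 = 29556 - 11250 = 18306$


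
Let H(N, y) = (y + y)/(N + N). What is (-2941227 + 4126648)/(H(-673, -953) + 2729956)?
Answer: 797788333/1837261341 ≈ 0.43423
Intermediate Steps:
H(N, y) = y/N (H(N, y) = (2*y)/((2*N)) = (2*y)*(1/(2*N)) = y/N)
(-2941227 + 4126648)/(H(-673, -953) + 2729956) = (-2941227 + 4126648)/(-953/(-673) + 2729956) = 1185421/(-953*(-1/673) + 2729956) = 1185421/(953/673 + 2729956) = 1185421/(1837261341/673) = 1185421*(673/1837261341) = 797788333/1837261341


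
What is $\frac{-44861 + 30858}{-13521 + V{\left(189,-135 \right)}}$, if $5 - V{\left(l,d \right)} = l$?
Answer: $\frac{14003}{13705} \approx 1.0217$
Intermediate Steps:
$V{\left(l,d \right)} = 5 - l$
$\frac{-44861 + 30858}{-13521 + V{\left(189,-135 \right)}} = \frac{-44861 + 30858}{-13521 + \left(5 - 189\right)} = - \frac{14003}{-13521 + \left(5 - 189\right)} = - \frac{14003}{-13521 - 184} = - \frac{14003}{-13705} = \left(-14003\right) \left(- \frac{1}{13705}\right) = \frac{14003}{13705}$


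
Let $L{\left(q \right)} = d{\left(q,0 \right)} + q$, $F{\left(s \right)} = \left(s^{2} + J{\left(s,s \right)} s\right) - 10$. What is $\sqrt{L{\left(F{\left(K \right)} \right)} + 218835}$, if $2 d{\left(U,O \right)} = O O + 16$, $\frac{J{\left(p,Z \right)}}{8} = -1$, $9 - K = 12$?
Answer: $\sqrt{218866} \approx 467.83$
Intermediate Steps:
$K = -3$ ($K = 9 - 12 = -3$)
$J{\left(p,Z \right)} = -8$ ($J{\left(p,Z \right)} = 8 \left(-1\right) = -8$)
$d{\left(U,O \right)} = 8 + \frac{O^{2}}{2}$ ($d{\left(U,O \right)} = \frac{O O + 16}{2} = \frac{O^{2} + 16}{2} = \frac{16 + O^{2}}{2} = 8 + \frac{O^{2}}{2}$)
$F{\left(s \right)} = -10 + s^{2} - 8 s$ ($F{\left(s \right)} = \left(s^{2} - 8 s\right) - 10 = -10 + s^{2} - 8 s$)
$L{\left(q \right)} = 8 + q$ ($L{\left(q \right)} = \left(8 + \frac{0^{2}}{2}\right) + q = \left(8 + \frac{1}{2} \cdot 0\right) + q = \left(8 + 0\right) + q = 8 + q$)
$\sqrt{L{\left(F{\left(K \right)} \right)} + 218835} = \sqrt{\left(8 - \left(-14 - 9\right)\right) + 218835} = \sqrt{\left(8 + \left(-10 + 9 + 24\right)\right) + 218835} = \sqrt{\left(8 + 23\right) + 218835} = \sqrt{31 + 218835} = \sqrt{218866}$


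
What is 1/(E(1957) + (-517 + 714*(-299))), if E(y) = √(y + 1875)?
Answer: -214003/45797280177 - 2*√958/45797280177 ≈ -4.6742e-6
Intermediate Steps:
E(y) = √(1875 + y)
1/(E(1957) + (-517 + 714*(-299))) = 1/(√(1875 + 1957) + (-517 + 714*(-299))) = 1/(√3832 + (-517 - 213486)) = 1/(2*√958 - 214003) = 1/(-214003 + 2*√958)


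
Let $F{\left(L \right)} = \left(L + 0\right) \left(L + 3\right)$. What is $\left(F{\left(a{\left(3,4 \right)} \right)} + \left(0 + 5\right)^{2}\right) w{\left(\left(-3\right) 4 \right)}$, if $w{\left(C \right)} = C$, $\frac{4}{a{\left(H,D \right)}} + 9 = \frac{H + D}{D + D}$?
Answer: $- \frac{1204908}{4225} \approx -285.19$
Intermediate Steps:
$a{\left(H,D \right)} = \frac{4}{-9 + \frac{D + H}{2 D}}$ ($a{\left(H,D \right)} = \frac{4}{-9 + \frac{H + D}{D + D}} = \frac{4}{-9 + \frac{D + H}{2 D}}$)
$F{\left(L \right)} = L \left(3 + L\right)$
$\left(F{\left(a{\left(3,4 \right)} \right)} + \left(0 + 5\right)^{2}\right) w{\left(\left(-3\right) 4 \right)} = \left(\left(-8\right) 4 \frac{1}{\left(-1\right) 3 + 17 \cdot 4} \left(3 - \frac{32}{\left(-1\right) 3 + 17 \cdot 4}\right) + \left(0 + 5\right)^{2}\right) \left(\left(-3\right) 4\right) = \left(\left(-8\right) 4 \frac{1}{-3 + 68} \left(3 - \frac{32}{-3 + 68}\right) + 5^{2}\right) \left(-12\right) = \left(\left(-8\right) 4 \cdot \frac{1}{65} \left(3 - \frac{32}{65}\right) + 25\right) \left(-12\right) = \left(\left(-8\right) 4 \cdot \frac{1}{65} \left(3 - 32 \cdot \frac{1}{65}\right) + 25\right) \left(-12\right) = \left(- \frac{32 \left(3 - \frac{32}{65}\right)}{65} + 25\right) \left(-12\right) = \left(\left(- \frac{32}{65}\right) \frac{163}{65} + 25\right) \left(-12\right) = \left(- \frac{5216}{4225} + 25\right) \left(-12\right) = \frac{100409}{4225} \left(-12\right) = - \frac{1204908}{4225}$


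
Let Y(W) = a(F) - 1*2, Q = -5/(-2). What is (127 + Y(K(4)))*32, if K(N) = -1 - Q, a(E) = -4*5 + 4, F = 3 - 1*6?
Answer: 3488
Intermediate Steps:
F = -3 (F = 3 - 6 = -3)
Q = 5/2 (Q = -5*(-½) = 5/2 ≈ 2.5000)
a(E) = -16 (a(E) = -20 + 4 = -16)
K(N) = -7/2 (K(N) = -1 - 1*5/2 = -1 - 5/2 = -7/2)
Y(W) = -18 (Y(W) = -16 - 1*2 = -16 - 2 = -18)
(127 + Y(K(4)))*32 = (127 - 18)*32 = 109*32 = 3488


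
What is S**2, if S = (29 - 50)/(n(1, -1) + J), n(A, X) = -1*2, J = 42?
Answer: 441/1600 ≈ 0.27563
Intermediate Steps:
n(A, X) = -2
S = -21/40 (S = (29 - 50)/(-2 + 42) = -21/40 ≈ -0.52500)
S**2 = (-21/40)**2 = 441/1600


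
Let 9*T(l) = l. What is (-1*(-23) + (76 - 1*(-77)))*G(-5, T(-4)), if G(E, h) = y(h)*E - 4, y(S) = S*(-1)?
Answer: -9856/9 ≈ -1095.1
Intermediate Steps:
y(S) = -S
T(l) = l/9
G(E, h) = -4 - E*h (G(E, h) = (-h)*E - 4 = -E*h - 4 = -4 - E*h)
(-1*(-23) + (76 - 1*(-77)))*G(-5, T(-4)) = (-1*(-23) + (76 - 1*(-77)))*(-4 - 1*(-5)*(1/9)*(-4)) = (23 + (76 + 77))*(-4 - 1*(-5)*(-4/9)) = (23 + 153)*(-4 - 20/9) = 176*(-56/9) = -9856/9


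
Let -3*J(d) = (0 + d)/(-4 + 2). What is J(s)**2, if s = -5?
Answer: 25/36 ≈ 0.69444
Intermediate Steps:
J(d) = d/6 (J(d) = -(0 + d)/(3*(-4 + 2)) = -d/(3*(-2)) = -d*(-1)/(3*2) = -(-1)*d/6 = d/6)
J(s)**2 = ((1/6)*(-5))**2 = (-5/6)**2 = 25/36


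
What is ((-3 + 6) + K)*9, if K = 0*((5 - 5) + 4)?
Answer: 27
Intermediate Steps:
K = 0 (K = 0*(0 + 4) = 0*4 = 0)
((-3 + 6) + K)*9 = ((-3 + 6) + 0)*9 = (3 + 0)*9 = 3*9 = 27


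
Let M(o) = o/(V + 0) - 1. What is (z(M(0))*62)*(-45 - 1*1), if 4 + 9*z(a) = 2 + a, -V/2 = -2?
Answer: 2852/3 ≈ 950.67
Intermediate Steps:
V = 4 (V = -2*(-2) = 4)
M(o) = -1 + o/4 (M(o) = o/(4 + 0) - 1 = o/4 - 1 = -1 + o/4)
z(a) = -2/9 + a/9 (z(a) = -4/9 + (2 + a)/9 = -4/9 + (2/9 + a/9) = -2/9 + a/9)
(z(M(0))*62)*(-45 - 1*1) = ((-2/9 + (-1 + (1/4)*0)/9)*62)*(-45 - 1*1) = ((-2/9 + (-1 + 0)/9)*62)*(-45 - 1) = ((-2/9 + (1/9)*(-1))*62)*(-46) = ((-2/9 - 1/9)*62)*(-46) = -1/3*62*(-46) = -62/3*(-46) = 2852/3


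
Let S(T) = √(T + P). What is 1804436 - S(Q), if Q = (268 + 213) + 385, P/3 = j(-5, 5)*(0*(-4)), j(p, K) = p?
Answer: 1804436 - √866 ≈ 1.8044e+6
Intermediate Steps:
P = 0 (P = 3*(-0*(-4)) = 3*(-5*0) = 3*0 = 0)
Q = 866 (Q = 481 + 385 = 866)
S(T) = √T (S(T) = √(T + 0) = √T)
1804436 - S(Q) = 1804436 - √866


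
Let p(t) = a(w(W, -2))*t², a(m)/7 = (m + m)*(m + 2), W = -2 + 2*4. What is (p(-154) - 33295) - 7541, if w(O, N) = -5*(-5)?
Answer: 224075364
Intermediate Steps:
W = 6 (W = -2 + 8 = 6)
w(O, N) = 25
a(m) = 14*m*(2 + m) (a(m) = 7*((m + m)*(m + 2)) = 7*((2*m)*(2 + m)) = 7*(2*m*(2 + m)) = 14*m*(2 + m))
p(t) = 9450*t² (p(t) = (14*25*(2 + 25))*t² = (14*25*27)*t² = 9450*t²)
(p(-154) - 33295) - 7541 = (9450*(-154)² - 33295) - 7541 = (9450*23716 - 33295) - 7541 = (224116200 - 33295) - 7541 = 224082905 - 7541 = 224075364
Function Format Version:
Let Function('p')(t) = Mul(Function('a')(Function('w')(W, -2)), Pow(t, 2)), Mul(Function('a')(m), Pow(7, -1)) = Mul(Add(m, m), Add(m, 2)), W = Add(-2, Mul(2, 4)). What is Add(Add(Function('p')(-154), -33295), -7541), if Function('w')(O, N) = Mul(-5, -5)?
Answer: 224075364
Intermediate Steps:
W = 6 (W = Add(-2, 8) = 6)
Function('w')(O, N) = 25
Function('a')(m) = Mul(14, m, Add(2, m)) (Function('a')(m) = Mul(7, Mul(Add(m, m), Add(m, 2))) = Mul(7, Mul(Mul(2, m), Add(2, m))) = Mul(7, Mul(2, m, Add(2, m))) = Mul(14, m, Add(2, m)))
Function('p')(t) = Mul(9450, Pow(t, 2)) (Function('p')(t) = Mul(Mul(14, 25, Add(2, 25)), Pow(t, 2)) = Mul(Mul(14, 25, 27), Pow(t, 2)) = Mul(9450, Pow(t, 2)))
Add(Add(Function('p')(-154), -33295), -7541) = Add(Add(Mul(9450, Pow(-154, 2)), -33295), -7541) = Add(Add(Mul(9450, 23716), -33295), -7541) = Add(Add(224116200, -33295), -7541) = Add(224082905, -7541) = 224075364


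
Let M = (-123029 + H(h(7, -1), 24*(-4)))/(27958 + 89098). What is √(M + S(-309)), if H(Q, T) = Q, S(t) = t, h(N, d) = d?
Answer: I*√66380507886/14632 ≈ 17.608*I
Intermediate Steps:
M = -61515/58528 (M = (-123029 - 1)/(27958 + 89098) = -123030/117056 = -123030*1/117056 = -61515/58528 ≈ -1.0510)
√(M + S(-309)) = √(-61515/58528 - 309) = √(-18146667/58528) = I*√66380507886/14632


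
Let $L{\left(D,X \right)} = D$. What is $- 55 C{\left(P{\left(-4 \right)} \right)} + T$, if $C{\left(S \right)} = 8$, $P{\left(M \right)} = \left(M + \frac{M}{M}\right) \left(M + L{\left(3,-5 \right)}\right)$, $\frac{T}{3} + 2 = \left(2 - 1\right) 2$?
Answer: $-440$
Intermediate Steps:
$T = 0$ ($T = -6 + 3 \left(2 - 1\right) 2 = -6 + 3 \cdot 1 \cdot 2 = -6 + 3 \cdot 2 = -6 + 6 = 0$)
$P{\left(M \right)} = \left(1 + M\right) \left(3 + M\right)$ ($P{\left(M \right)} = \left(M + \frac{M}{M}\right) \left(M + 3\right) = \left(M + 1\right) \left(3 + M\right) = \left(1 + M\right) \left(3 + M\right)$)
$- 55 C{\left(P{\left(-4 \right)} \right)} + T = \left(-55\right) 8 + 0 = -440 + 0 = -440$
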